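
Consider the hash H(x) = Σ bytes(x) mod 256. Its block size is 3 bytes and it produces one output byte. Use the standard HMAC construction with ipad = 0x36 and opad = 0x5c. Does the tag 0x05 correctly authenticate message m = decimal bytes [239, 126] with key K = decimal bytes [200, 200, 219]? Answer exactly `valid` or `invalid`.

Key decimal bytes [200, 200, 219] = c8 c8 db is exactly B = 3 bytes: K' = c8 c8 db.
K' ⊕ ipad = fe fe ed; K' ⊕ opad = 94 94 87.
Inner hash: sum = 254+254+237+239+126 = 1110; mod 256 = 86 → 56.
Outer hash (recomputed tag): sum = 148+148+135+86 = 517; mod 256 = 5 → 05.
Recomputed tag = 05; claimed = 05 → match.

valid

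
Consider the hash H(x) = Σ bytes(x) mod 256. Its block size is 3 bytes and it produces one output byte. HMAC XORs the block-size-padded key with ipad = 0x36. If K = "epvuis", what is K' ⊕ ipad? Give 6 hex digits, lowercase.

Key "epvuis" = 65 70 76 75 69 73 is 6 bytes > B = 3, so hash it first: H(key) = 9c, then zero-pad to 3 bytes: K' = 9c 00 00.
XOR each byte with 0x36: 9c⊕36=aa, 00⊕36=36, 00⊕36=36.

aa3636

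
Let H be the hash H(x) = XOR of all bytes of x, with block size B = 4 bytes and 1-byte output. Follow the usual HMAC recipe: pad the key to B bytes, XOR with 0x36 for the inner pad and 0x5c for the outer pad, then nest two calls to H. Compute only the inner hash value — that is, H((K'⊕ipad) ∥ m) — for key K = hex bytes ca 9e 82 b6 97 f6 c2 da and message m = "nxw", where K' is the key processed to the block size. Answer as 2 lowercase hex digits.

Key hex bytes ca 9e 82 b6 97 f6 c2 da is 8 bytes > B = 4, so hash it first: H(key) = 19, then zero-pad to 4 bytes: K' = 19 00 00 00.
K' ⊕ ipad = 2f 36 36 36.
Inner input = 2f 36 36 36 ∥ 6e 78 77.
Inner hash: XOR 2f⊕36⊕36⊕36⊕6e⊕78⊕77 = 78.

78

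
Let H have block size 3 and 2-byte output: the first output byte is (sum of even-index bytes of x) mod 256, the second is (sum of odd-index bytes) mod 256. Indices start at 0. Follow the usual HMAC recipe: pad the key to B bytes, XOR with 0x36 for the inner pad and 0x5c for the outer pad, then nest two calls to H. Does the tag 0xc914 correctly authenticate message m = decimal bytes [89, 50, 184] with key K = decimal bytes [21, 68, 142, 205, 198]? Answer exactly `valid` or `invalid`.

Key decimal bytes [21, 68, 142, 205, 198] = 15 44 8e cd c6 is 5 bytes > B = 3, so hash it first: H(key) = 69 11, then zero-pad to 3 bytes: K' = 69 11 00.
K' ⊕ ipad = 5f 27 36; K' ⊕ opad = 35 4d 5c.
Inner hash: even-index sum = 199 mod 256 = 199; odd-index sum = 312 mod 256 = 56 → c7 38.
Outer hash (recomputed tag): even-index sum = 201 mod 256 = 201; odd-index sum = 276 mod 256 = 20 → c9 14.
Recomputed tag = c914; claimed = c914 → match.

valid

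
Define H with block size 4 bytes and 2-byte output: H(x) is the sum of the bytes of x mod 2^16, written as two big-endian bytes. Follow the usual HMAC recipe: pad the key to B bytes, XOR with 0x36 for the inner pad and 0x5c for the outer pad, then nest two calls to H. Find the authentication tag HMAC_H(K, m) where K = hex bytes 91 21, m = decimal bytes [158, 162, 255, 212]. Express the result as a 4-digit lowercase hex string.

Key hex bytes 91 21 is 2 bytes ≤ B = 4; zero-pad to 4 bytes: K' = 91 21 00 00.
K' ⊕ ipad = a7 17 36 36.  K' ⊕ opad = cd 7d 5c 5c.
Inner input = (K'⊕ipad) ∥ m = a7 17 36 36 ∥ 9e a2 ff d4.
Inner hash: sum = 167+23+54+54+158+162+255+212 = 1085 → 04 3d.
Outer input = (K'⊕opad) ∥ inner = cd 7d 5c 5c ∥ 04 3d.
Outer hash (tag): sum = 205+125+92+92+4+61 = 579 → 02 43.

0243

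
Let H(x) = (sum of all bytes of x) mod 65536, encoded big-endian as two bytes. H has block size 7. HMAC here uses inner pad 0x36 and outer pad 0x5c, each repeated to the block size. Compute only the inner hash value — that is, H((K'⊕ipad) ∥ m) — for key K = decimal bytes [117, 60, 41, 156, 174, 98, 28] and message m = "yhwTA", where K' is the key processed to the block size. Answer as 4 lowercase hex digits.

0419

Key decimal bytes [117, 60, 41, 156, 174, 98, 28] = 75 3c 29 9c ae 62 1c is exactly B = 7 bytes: K' = 75 3c 29 9c ae 62 1c.
K' ⊕ ipad = 43 0a 1f aa 98 54 2a.
Inner input = 43 0a 1f aa 98 54 2a ∥ 79 68 77 54 41.
Inner hash: sum = 67+10+31+170+152+84+42+121+104+119+84+65 = 1049 → 04 19.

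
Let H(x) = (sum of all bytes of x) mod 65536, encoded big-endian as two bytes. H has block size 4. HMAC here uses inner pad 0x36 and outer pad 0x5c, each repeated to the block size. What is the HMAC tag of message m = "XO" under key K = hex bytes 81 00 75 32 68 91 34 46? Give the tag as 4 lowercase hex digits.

02d2

Key hex bytes 81 00 75 32 68 91 34 46 is 8 bytes > B = 4, so hash it first: H(key) = 02 9b, then zero-pad to 4 bytes: K' = 02 9b 00 00.
K' ⊕ ipad = 34 ad 36 36.  K' ⊕ opad = 5e c7 5c 5c.
Inner input = (K'⊕ipad) ∥ m = 34 ad 36 36 ∥ 58 4f.
Inner hash: sum = 52+173+54+54+88+79 = 500 → 01 f4.
Outer input = (K'⊕opad) ∥ inner = 5e c7 5c 5c ∥ 01 f4.
Outer hash (tag): sum = 94+199+92+92+1+244 = 722 → 02 d2.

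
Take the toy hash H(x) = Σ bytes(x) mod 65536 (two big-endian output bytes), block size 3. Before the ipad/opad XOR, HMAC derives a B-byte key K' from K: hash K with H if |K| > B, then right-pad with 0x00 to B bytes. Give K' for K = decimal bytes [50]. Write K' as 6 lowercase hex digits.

320000

Key decimal bytes [50] = 32 is 1 byte ≤ B = 3; zero-pad to 3 bytes: K' = 32 00 00.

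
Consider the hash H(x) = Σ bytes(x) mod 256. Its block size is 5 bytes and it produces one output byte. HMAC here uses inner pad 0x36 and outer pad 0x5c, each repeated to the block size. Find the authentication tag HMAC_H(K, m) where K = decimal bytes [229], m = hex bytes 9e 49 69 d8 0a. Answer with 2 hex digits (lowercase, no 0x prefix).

06

Key decimal bytes [229] = e5 is 1 byte ≤ B = 5; zero-pad to 5 bytes: K' = e5 00 00 00 00.
K' ⊕ ipad = d3 36 36 36 36.  K' ⊕ opad = b9 5c 5c 5c 5c.
Inner input = (K'⊕ipad) ∥ m = d3 36 36 36 36 ∥ 9e 49 69 d8 0a.
Inner hash: sum = 211+54+54+54+54+158+73+105+216+10 = 989; mod 256 = 221 → dd.
Outer input = (K'⊕opad) ∥ inner = b9 5c 5c 5c 5c ∥ dd.
Outer hash (tag): sum = 185+92+92+92+92+221 = 774; mod 256 = 6 → 06.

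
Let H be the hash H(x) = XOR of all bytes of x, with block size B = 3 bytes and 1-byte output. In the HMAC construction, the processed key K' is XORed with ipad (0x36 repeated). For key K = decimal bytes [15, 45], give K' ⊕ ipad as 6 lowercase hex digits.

391b36

Key decimal bytes [15, 45] = 0f 2d is 2 bytes ≤ B = 3; zero-pad to 3 bytes: K' = 0f 2d 00.
XOR each byte with 0x36: 0f⊕36=39, 2d⊕36=1b, 00⊕36=36.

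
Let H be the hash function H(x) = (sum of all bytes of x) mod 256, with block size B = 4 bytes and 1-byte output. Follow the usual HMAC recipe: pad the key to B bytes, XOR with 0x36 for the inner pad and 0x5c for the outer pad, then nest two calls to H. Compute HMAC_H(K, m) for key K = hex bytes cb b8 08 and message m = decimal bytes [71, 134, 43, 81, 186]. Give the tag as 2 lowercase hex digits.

Key hex bytes cb b8 08 is 3 bytes ≤ B = 4; zero-pad to 4 bytes: K' = cb b8 08 00.
K' ⊕ ipad = fd 8e 3e 36.  K' ⊕ opad = 97 e4 54 5c.
Inner input = (K'⊕ipad) ∥ m = fd 8e 3e 36 ∥ 47 86 2b 51 ba.
Inner hash: sum = 253+142+62+54+71+134+43+81+186 = 1026; mod 256 = 2 → 02.
Outer input = (K'⊕opad) ∥ inner = 97 e4 54 5c ∥ 02.
Outer hash (tag): sum = 151+228+84+92+2 = 557; mod 256 = 45 → 2d.

2d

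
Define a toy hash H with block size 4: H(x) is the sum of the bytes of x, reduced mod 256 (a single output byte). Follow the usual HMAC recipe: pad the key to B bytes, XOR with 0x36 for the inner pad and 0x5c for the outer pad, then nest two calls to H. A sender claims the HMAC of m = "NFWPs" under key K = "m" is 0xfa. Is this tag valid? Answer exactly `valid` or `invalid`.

invalid

Key "m" = 6d is 1 byte ≤ B = 4; zero-pad to 4 bytes: K' = 6d 00 00 00.
K' ⊕ ipad = 5b 36 36 36; K' ⊕ opad = 31 5c 5c 5c.
Inner hash: sum = 91+54+54+54+78+70+87+80+115 = 683; mod 256 = 171 → ab.
Outer hash (recomputed tag): sum = 49+92+92+92+171 = 496; mod 256 = 240 → f0.
Recomputed tag = f0; claimed = fa → mismatch.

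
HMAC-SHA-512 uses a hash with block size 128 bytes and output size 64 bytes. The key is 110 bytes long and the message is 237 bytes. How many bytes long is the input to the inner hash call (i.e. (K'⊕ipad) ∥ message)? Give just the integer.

365

Key is 110 ≤ 128 bytes, zero-padded: |K'| = 128.
Inner input = (K'⊕ipad) ∥ m → 128 + 237 = 365 bytes.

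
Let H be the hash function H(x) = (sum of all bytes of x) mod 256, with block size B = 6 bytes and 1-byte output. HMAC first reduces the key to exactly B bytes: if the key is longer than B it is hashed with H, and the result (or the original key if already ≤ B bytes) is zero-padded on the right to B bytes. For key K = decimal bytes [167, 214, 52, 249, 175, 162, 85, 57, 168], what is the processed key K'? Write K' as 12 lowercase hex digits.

|K| = 9 > B = 6, so first hash the key.
H(K): sum = 167+214+52+249+175+162+85+57+168 = 1329; mod 256 = 49 → 31.
Zero-pad H(K) = 31 to 6 bytes: K' = 31 00 00 00 00 00.

310000000000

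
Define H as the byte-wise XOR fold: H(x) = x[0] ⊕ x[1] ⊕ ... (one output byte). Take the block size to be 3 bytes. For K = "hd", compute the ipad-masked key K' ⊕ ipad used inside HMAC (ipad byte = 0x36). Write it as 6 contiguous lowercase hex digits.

5e5236

Key "hd" = 68 64 is 2 bytes ≤ B = 3; zero-pad to 3 bytes: K' = 68 64 00.
XOR each byte with 0x36: 68⊕36=5e, 64⊕36=52, 00⊕36=36.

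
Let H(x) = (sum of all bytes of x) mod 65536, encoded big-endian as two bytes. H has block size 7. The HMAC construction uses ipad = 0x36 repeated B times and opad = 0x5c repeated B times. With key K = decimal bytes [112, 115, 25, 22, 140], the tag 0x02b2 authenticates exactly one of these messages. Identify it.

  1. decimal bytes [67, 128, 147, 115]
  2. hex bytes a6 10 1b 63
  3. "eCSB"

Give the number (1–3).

Key decimal bytes [112, 115, 25, 22, 140] = 70 73 19 16 8c is 5 bytes ≤ B = 7; zero-pad to 7 bytes: K' = 70 73 19 16 8c 00 00.
K' ⊕ ipad = 46 45 2f 20 ba 36 36; K' ⊕ opad = 2c 2f 45 4a d0 5c 5c.
m1: inner = H(46 45 2f 20 ba 36 36 43 80 93 73) = 03 c9; tag = H(2c 2f 45 4a d0 5c 5c 03 c9) = 033e
m2: inner = H(46 45 2f 20 ba 36 36 a6 10 1b 63) = 03 34; tag = H(2c 2f 45 4a d0 5c 5c 03 34) = 02a9
m3: inner = H(46 45 2f 20 ba 36 36 65 43 53 42) = 03 3d; tag = H(2c 2f 45 4a d0 5c 5c 03 3d) = 02b2 ← matches

3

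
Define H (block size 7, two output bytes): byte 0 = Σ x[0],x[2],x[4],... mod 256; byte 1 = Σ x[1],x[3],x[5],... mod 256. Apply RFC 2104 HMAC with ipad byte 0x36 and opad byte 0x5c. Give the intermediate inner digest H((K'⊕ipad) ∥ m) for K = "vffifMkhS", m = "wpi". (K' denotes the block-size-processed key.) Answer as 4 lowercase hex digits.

48fe

Key "vffifMkhS" = 76 66 66 69 66 4d 6b 68 53 is 9 bytes > B = 7, so hash it first: H(key) = 00 84, then zero-pad to 7 bytes: K' = 00 84 00 00 00 00 00.
K' ⊕ ipad = 36 b2 36 36 36 36 36.
Inner input = 36 b2 36 36 36 36 36 ∥ 77 70 69.
Inner hash: even-index sum = 328 mod 256 = 72; odd-index sum = 510 mod 256 = 254 → 48 fe.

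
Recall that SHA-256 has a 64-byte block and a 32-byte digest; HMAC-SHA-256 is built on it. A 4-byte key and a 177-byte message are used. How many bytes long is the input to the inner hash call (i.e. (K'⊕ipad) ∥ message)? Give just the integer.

241

Key is 4 ≤ 64 bytes, zero-padded: |K'| = 64.
Inner input = (K'⊕ipad) ∥ m → 64 + 177 = 241 bytes.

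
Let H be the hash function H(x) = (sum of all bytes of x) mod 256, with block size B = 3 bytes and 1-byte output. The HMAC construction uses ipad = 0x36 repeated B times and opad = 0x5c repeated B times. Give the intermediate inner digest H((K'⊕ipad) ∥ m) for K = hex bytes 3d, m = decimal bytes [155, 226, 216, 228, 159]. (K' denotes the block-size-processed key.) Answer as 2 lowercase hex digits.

4f

Key hex bytes 3d is 1 byte ≤ B = 3; zero-pad to 3 bytes: K' = 3d 00 00.
K' ⊕ ipad = 0b 36 36.
Inner input = 0b 36 36 ∥ 9b e2 d8 e4 9f.
Inner hash: sum = 11+54+54+155+226+216+228+159 = 1103; mod 256 = 79 → 4f.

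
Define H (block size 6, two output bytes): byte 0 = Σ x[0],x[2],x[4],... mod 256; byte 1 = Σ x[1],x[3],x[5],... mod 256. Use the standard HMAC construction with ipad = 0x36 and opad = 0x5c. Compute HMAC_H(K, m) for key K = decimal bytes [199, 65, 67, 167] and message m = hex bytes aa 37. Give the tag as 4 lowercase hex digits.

Key decimal bytes [199, 65, 67, 167] = c7 41 43 a7 is 4 bytes ≤ B = 6; zero-pad to 6 bytes: K' = c7 41 43 a7 00 00.
K' ⊕ ipad = f1 77 75 91 36 36.  K' ⊕ opad = 9b 1d 1f fb 5c 5c.
Inner input = (K'⊕ipad) ∥ m = f1 77 75 91 36 36 ∥ aa 37.
Inner hash: even-index sum = 582 mod 256 = 70; odd-index sum = 373 mod 256 = 117 → 46 75.
Outer input = (K'⊕opad) ∥ inner = 9b 1d 1f fb 5c 5c ∥ 46 75.
Outer hash (tag): even-index sum = 348 mod 256 = 92; odd-index sum = 489 mod 256 = 233 → 5c e9.

5ce9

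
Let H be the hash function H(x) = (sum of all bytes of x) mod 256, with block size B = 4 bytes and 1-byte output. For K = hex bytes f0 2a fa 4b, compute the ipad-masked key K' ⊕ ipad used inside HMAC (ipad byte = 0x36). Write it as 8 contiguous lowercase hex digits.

c61ccc7d

Key hex bytes f0 2a fa 4b is exactly B = 4 bytes: K' = f0 2a fa 4b.
XOR each byte with 0x36: f0⊕36=c6, 2a⊕36=1c, fa⊕36=cc, 4b⊕36=7d.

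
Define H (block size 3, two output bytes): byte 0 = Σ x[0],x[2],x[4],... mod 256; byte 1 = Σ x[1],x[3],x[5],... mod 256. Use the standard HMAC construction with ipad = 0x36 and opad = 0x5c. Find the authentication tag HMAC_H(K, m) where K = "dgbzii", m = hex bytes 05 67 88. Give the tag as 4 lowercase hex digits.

Key "dgbzii" = 64 67 62 7a 69 69 is 6 bytes > B = 3, so hash it first: H(key) = 2f 4a, then zero-pad to 3 bytes: K' = 2f 4a 00.
K' ⊕ ipad = 19 7c 36.  K' ⊕ opad = 73 16 5c.
Inner input = (K'⊕ipad) ∥ m = 19 7c 36 ∥ 05 67 88.
Inner hash: even-index sum = 182 mod 256 = 182; odd-index sum = 265 mod 256 = 9 → b6 09.
Outer input = (K'⊕opad) ∥ inner = 73 16 5c ∥ b6 09.
Outer hash (tag): even-index sum = 216 mod 256 = 216; odd-index sum = 204 mod 256 = 204 → d8 cc.

d8cc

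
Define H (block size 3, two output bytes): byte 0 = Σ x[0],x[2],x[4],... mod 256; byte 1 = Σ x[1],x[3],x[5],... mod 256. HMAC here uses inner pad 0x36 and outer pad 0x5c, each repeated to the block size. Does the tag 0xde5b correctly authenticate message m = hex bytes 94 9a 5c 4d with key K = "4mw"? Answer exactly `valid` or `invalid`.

Key "4mw" = 34 6d 77 is exactly B = 3 bytes: K' = 34 6d 77.
K' ⊕ ipad = 02 5b 41; K' ⊕ opad = 68 31 2b.
Inner hash: even-index sum = 298 mod 256 = 42; odd-index sum = 331 mod 256 = 75 → 2a 4b.
Outer hash (recomputed tag): even-index sum = 222 mod 256 = 222; odd-index sum = 91 mod 256 = 91 → de 5b.
Recomputed tag = de5b; claimed = de5b → match.

valid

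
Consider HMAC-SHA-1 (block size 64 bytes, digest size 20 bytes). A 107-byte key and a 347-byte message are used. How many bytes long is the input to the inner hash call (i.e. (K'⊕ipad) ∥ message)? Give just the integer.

Key is 107 > 64 bytes, so it is hashed to 20 bytes then zero-padded to 64: |K'| = 64.
Inner input = (K'⊕ipad) ∥ m → 64 + 347 = 411 bytes.

411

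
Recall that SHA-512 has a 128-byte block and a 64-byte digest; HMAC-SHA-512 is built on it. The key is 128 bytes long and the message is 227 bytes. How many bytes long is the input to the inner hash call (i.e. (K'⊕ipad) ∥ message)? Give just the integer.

355

Key is 128 ≤ 128 bytes, zero-padded: |K'| = 128.
Inner input = (K'⊕ipad) ∥ m → 128 + 227 = 355 bytes.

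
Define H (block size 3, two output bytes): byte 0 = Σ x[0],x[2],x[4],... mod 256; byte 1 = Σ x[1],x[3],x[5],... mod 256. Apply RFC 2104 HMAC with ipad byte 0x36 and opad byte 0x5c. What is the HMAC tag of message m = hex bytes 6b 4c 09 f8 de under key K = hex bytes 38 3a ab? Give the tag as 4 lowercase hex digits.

Key hex bytes 38 3a ab is exactly B = 3 bytes: K' = 38 3a ab.
K' ⊕ ipad = 0e 0c 9d.  K' ⊕ opad = 64 66 f7.
Inner input = (K'⊕ipad) ∥ m = 0e 0c 9d ∥ 6b 4c 09 f8 de.
Inner hash: even-index sum = 495 mod 256 = 239; odd-index sum = 350 mod 256 = 94 → ef 5e.
Outer input = (K'⊕opad) ∥ inner = 64 66 f7 ∥ ef 5e.
Outer hash (tag): even-index sum = 441 mod 256 = 185; odd-index sum = 341 mod 256 = 85 → b9 55.

b955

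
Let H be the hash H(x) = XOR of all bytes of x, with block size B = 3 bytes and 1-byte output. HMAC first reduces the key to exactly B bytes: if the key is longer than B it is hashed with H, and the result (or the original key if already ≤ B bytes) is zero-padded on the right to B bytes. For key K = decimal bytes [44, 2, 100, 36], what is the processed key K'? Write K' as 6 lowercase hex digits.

|K| = 4 > B = 3, so first hash the key.
H(K): XOR 2c⊕02⊕64⊕24 = 6e.
Zero-pad H(K) = 6e to 3 bytes: K' = 6e 00 00.

6e0000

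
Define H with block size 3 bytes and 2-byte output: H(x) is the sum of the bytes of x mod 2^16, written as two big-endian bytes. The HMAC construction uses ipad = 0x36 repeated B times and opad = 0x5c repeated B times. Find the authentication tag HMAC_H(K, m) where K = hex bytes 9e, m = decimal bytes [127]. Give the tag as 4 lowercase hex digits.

020e

Key hex bytes 9e is 1 byte ≤ B = 3; zero-pad to 3 bytes: K' = 9e 00 00.
K' ⊕ ipad = a8 36 36.  K' ⊕ opad = c2 5c 5c.
Inner input = (K'⊕ipad) ∥ m = a8 36 36 ∥ 7f.
Inner hash: sum = 168+54+54+127 = 403 → 01 93.
Outer input = (K'⊕opad) ∥ inner = c2 5c 5c ∥ 01 93.
Outer hash (tag): sum = 194+92+92+1+147 = 526 → 02 0e.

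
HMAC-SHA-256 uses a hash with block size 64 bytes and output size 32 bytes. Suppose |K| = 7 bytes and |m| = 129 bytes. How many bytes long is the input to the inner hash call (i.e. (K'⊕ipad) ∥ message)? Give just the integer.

Key is 7 ≤ 64 bytes, zero-padded: |K'| = 64.
Inner input = (K'⊕ipad) ∥ m → 64 + 129 = 193 bytes.

193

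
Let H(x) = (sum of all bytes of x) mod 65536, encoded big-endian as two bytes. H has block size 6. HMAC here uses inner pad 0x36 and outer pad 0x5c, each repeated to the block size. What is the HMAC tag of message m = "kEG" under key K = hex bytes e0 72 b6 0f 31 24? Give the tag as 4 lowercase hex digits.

Key hex bytes e0 72 b6 0f 31 24 is exactly B = 6 bytes: K' = e0 72 b6 0f 31 24.
K' ⊕ ipad = d6 44 80 39 07 12.  K' ⊕ opad = bc 2e ea 53 6d 78.
Inner input = (K'⊕ipad) ∥ m = d6 44 80 39 07 12 ∥ 6b 45 47.
Inner hash: sum = 214+68+128+57+7+18+107+69+71 = 739 → 02 e3.
Outer input = (K'⊕opad) ∥ inner = bc 2e ea 53 6d 78 ∥ 02 e3.
Outer hash (tag): sum = 188+46+234+83+109+120+2+227 = 1009 → 03 f1.

03f1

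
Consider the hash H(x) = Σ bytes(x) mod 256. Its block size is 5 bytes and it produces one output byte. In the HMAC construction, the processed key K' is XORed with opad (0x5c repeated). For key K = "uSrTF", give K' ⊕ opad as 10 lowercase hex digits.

290f2e081a

Key "uSrTF" = 75 53 72 54 46 is exactly B = 5 bytes: K' = 75 53 72 54 46.
XOR each byte with 0x5c: 75⊕5c=29, 53⊕5c=0f, 72⊕5c=2e, 54⊕5c=08, 46⊕5c=1a.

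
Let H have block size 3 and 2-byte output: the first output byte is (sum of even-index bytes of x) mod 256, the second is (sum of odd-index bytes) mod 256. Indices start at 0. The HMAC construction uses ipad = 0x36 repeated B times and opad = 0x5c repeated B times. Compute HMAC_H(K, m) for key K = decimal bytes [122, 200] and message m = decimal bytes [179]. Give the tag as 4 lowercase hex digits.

Key decimal bytes [122, 200] = 7a c8 is 2 bytes ≤ B = 3; zero-pad to 3 bytes: K' = 7a c8 00.
K' ⊕ ipad = 4c fe 36.  K' ⊕ opad = 26 94 5c.
Inner input = (K'⊕ipad) ∥ m = 4c fe 36 ∥ b3.
Inner hash: even-index sum = 130 mod 256 = 130; odd-index sum = 433 mod 256 = 177 → 82 b1.
Outer input = (K'⊕opad) ∥ inner = 26 94 5c ∥ 82 b1.
Outer hash (tag): even-index sum = 307 mod 256 = 51; odd-index sum = 278 mod 256 = 22 → 33 16.

3316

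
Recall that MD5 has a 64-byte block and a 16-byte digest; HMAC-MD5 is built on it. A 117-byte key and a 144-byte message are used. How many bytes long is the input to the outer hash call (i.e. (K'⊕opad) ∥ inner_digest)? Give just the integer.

80

Key is 117 > 64 bytes, so it is hashed to 16 bytes then zero-padded to 64: |K'| = 64.
Outer input = (K'⊕opad) ∥ H(inner) → 64 + 16 = 80 bytes.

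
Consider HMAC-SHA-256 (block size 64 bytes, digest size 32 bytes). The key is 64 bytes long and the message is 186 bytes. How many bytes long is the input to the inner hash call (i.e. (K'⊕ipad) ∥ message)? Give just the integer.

Key is 64 ≤ 64 bytes, zero-padded: |K'| = 64.
Inner input = (K'⊕ipad) ∥ m → 64 + 186 = 250 bytes.

250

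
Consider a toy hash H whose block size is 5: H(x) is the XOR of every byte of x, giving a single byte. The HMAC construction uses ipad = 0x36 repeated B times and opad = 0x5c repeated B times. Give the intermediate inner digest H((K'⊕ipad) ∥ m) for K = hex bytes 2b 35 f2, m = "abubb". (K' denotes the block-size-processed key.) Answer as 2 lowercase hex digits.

Key hex bytes 2b 35 f2 is 3 bytes ≤ B = 5; zero-pad to 5 bytes: K' = 2b 35 f2 00 00.
K' ⊕ ipad = 1d 03 c4 36 36.
Inner input = 1d 03 c4 36 36 ∥ 61 62 75 62 62.
Inner hash: XOR 1d⊕03⊕c4⊕36⊕36⊕61⊕62⊕75⊕62⊕62 = ac.

ac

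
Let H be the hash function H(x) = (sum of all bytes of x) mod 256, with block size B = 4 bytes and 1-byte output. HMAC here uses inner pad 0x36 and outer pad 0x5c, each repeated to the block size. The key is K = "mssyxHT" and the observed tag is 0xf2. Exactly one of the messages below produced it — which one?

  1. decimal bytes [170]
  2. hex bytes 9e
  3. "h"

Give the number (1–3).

1

Key "mssyxHT" = 6d 73 73 79 78 48 54 is 7 bytes > B = 4, so hash it first: H(key) = e0, then zero-pad to 4 bytes: K' = e0 00 00 00.
K' ⊕ ipad = d6 36 36 36; K' ⊕ opad = bc 5c 5c 5c.
m1: inner = H(d6 36 36 36 aa) = 22; tag = H(bc 5c 5c 5c 22) = f2 ← matches
m2: inner = H(d6 36 36 36 9e) = 16; tag = H(bc 5c 5c 5c 16) = e6
m3: inner = H(d6 36 36 36 68) = e0; tag = H(bc 5c 5c 5c e0) = b0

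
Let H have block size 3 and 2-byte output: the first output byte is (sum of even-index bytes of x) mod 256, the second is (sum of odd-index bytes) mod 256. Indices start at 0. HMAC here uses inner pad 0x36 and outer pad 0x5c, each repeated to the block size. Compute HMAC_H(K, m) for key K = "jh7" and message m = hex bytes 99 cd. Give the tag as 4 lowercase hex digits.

Key "jh7" = 6a 68 37 is exactly B = 3 bytes: K' = 6a 68 37.
K' ⊕ ipad = 5c 5e 01.  K' ⊕ opad = 36 34 6b.
Inner input = (K'⊕ipad) ∥ m = 5c 5e 01 ∥ 99 cd.
Inner hash: even-index sum = 298 mod 256 = 42; odd-index sum = 247 mod 256 = 247 → 2a f7.
Outer input = (K'⊕opad) ∥ inner = 36 34 6b ∥ 2a f7.
Outer hash (tag): even-index sum = 408 mod 256 = 152; odd-index sum = 94 mod 256 = 94 → 98 5e.

985e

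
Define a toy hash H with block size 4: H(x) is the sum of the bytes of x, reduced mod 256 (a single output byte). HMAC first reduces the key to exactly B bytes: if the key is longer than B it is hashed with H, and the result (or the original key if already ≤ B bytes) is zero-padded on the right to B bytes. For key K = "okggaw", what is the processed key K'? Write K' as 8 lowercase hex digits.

80000000

|K| = 6 > B = 4, so first hash the key.
H(K): sum = 111+107+103+103+97+119 = 640; mod 256 = 128 → 80.
Zero-pad H(K) = 80 to 4 bytes: K' = 80 00 00 00.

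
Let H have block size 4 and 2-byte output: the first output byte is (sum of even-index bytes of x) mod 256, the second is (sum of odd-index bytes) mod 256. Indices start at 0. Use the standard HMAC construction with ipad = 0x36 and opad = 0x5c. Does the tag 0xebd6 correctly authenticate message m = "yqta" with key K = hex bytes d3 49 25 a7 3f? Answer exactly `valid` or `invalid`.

Key hex bytes d3 49 25 a7 3f is 5 bytes > B = 4, so hash it first: H(key) = 37 f0, then zero-pad to 4 bytes: K' = 37 f0 00 00.
K' ⊕ ipad = 01 c6 36 36; K' ⊕ opad = 6b ac 5c 5c.
Inner hash: even-index sum = 292 mod 256 = 36; odd-index sum = 462 mod 256 = 206 → 24 ce.
Outer hash (recomputed tag): even-index sum = 235 mod 256 = 235; odd-index sum = 470 mod 256 = 214 → eb d6.
Recomputed tag = ebd6; claimed = ebd6 → match.

valid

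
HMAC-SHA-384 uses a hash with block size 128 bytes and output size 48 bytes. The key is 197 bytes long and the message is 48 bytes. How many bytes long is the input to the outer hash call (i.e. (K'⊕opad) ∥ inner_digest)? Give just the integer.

Key is 197 > 128 bytes, so it is hashed to 48 bytes then zero-padded to 128: |K'| = 128.
Outer input = (K'⊕opad) ∥ H(inner) → 128 + 48 = 176 bytes.

176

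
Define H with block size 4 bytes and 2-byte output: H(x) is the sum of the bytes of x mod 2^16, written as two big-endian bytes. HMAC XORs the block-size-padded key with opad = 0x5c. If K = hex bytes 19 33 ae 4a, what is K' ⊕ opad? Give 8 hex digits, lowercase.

Key hex bytes 19 33 ae 4a is exactly B = 4 bytes: K' = 19 33 ae 4a.
XOR each byte with 0x5c: 19⊕5c=45, 33⊕5c=6f, ae⊕5c=f2, 4a⊕5c=16.

456ff216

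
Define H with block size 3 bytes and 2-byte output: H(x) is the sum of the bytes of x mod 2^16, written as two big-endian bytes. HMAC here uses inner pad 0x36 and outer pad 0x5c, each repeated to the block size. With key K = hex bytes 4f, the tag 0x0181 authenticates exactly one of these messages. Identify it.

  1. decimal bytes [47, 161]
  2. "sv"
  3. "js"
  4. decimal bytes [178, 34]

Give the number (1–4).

1

Key hex bytes 4f is 1 byte ≤ B = 3; zero-pad to 3 bytes: K' = 4f 00 00.
K' ⊕ ipad = 79 36 36; K' ⊕ opad = 13 5c 5c.
m1: inner = H(79 36 36 2f a1) = 01 b5; tag = H(13 5c 5c 01 b5) = 0181 ← matches
m2: inner = H(79 36 36 73 76) = 01 ce; tag = H(13 5c 5c 01 ce) = 019a
m3: inner = H(79 36 36 6a 73) = 01 c2; tag = H(13 5c 5c 01 c2) = 018e
m4: inner = H(79 36 36 b2 22) = 01 b9; tag = H(13 5c 5c 01 b9) = 0185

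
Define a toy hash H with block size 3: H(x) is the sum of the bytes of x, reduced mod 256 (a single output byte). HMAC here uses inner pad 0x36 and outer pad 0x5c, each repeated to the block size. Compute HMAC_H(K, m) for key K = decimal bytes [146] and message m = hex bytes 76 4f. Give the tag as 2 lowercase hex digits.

Key decimal bytes [146] = 92 is 1 byte ≤ B = 3; zero-pad to 3 bytes: K' = 92 00 00.
K' ⊕ ipad = a4 36 36.  K' ⊕ opad = ce 5c 5c.
Inner input = (K'⊕ipad) ∥ m = a4 36 36 ∥ 76 4f.
Inner hash: sum = 164+54+54+118+79 = 469; mod 256 = 213 → d5.
Outer input = (K'⊕opad) ∥ inner = ce 5c 5c ∥ d5.
Outer hash (tag): sum = 206+92+92+213 = 603; mod 256 = 91 → 5b.

5b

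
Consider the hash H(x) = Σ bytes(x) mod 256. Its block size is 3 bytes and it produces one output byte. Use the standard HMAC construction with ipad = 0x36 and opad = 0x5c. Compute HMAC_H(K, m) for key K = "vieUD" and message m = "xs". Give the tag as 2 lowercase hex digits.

Key "vieUD" = 76 69 65 55 44 is 5 bytes > B = 3, so hash it first: H(key) = dd, then zero-pad to 3 bytes: K' = dd 00 00.
K' ⊕ ipad = eb 36 36.  K' ⊕ opad = 81 5c 5c.
Inner input = (K'⊕ipad) ∥ m = eb 36 36 ∥ 78 73.
Inner hash: sum = 235+54+54+120+115 = 578; mod 256 = 66 → 42.
Outer input = (K'⊕opad) ∥ inner = 81 5c 5c ∥ 42.
Outer hash (tag): sum = 129+92+92+66 = 379; mod 256 = 123 → 7b.

7b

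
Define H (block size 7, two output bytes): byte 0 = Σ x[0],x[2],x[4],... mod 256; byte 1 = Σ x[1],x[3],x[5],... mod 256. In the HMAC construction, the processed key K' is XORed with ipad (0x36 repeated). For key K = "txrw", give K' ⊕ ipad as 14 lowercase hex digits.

424e4441363636

Key "txrw" = 74 78 72 77 is 4 bytes ≤ B = 7; zero-pad to 7 bytes: K' = 74 78 72 77 00 00 00.
XOR each byte with 0x36: 74⊕36=42, 78⊕36=4e, 72⊕36=44, 77⊕36=41, 00⊕36=36, 00⊕36=36, 00⊕36=36.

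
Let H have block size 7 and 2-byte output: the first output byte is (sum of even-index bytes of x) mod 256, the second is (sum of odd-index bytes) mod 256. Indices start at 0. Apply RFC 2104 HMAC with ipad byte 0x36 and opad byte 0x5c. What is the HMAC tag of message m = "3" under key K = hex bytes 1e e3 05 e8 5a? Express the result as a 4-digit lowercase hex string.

Key hex bytes 1e e3 05 e8 5a is 5 bytes ≤ B = 7; zero-pad to 7 bytes: K' = 1e e3 05 e8 5a 00 00.
K' ⊕ ipad = 28 d5 33 de 6c 36 36.  K' ⊕ opad = 42 bf 59 b4 06 5c 5c.
Inner input = (K'⊕ipad) ∥ m = 28 d5 33 de 6c 36 36 ∥ 33.
Inner hash: even-index sum = 253 mod 256 = 253; odd-index sum = 540 mod 256 = 28 → fd 1c.
Outer input = (K'⊕opad) ∥ inner = 42 bf 59 b4 06 5c 5c ∥ fd 1c.
Outer hash (tag): even-index sum = 281 mod 256 = 25; odd-index sum = 716 mod 256 = 204 → 19 cc.

19cc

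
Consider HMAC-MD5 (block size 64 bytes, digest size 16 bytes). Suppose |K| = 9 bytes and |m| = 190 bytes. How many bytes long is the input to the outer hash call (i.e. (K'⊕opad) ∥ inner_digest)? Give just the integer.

Key is 9 ≤ 64 bytes, zero-padded: |K'| = 64.
Outer input = (K'⊕opad) ∥ H(inner) → 64 + 16 = 80 bytes.

80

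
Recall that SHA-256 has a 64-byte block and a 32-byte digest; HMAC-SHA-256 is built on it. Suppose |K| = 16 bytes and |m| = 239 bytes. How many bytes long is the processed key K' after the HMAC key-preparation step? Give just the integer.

Key is 16 ≤ 64 bytes, zero-padded: |K'| = 64.

64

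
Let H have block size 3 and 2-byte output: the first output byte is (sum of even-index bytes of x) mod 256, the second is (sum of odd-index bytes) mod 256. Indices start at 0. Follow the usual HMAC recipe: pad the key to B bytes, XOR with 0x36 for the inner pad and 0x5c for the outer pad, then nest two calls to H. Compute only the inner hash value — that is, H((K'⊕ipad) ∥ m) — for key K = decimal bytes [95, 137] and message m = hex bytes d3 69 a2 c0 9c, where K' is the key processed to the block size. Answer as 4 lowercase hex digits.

c8d0

Key decimal bytes [95, 137] = 5f 89 is 2 bytes ≤ B = 3; zero-pad to 3 bytes: K' = 5f 89 00.
K' ⊕ ipad = 69 bf 36.
Inner input = 69 bf 36 ∥ d3 69 a2 c0 9c.
Inner hash: even-index sum = 456 mod 256 = 200; odd-index sum = 720 mod 256 = 208 → c8 d0.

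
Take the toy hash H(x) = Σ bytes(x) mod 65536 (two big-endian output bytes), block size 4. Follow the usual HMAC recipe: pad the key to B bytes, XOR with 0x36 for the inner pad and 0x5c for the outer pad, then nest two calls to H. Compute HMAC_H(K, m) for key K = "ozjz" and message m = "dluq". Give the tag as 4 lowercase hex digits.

Key "ozjz" = 6f 7a 6a 7a is exactly B = 4 bytes: K' = 6f 7a 6a 7a.
K' ⊕ ipad = 59 4c 5c 4c.  K' ⊕ opad = 33 26 36 26.
Inner input = (K'⊕ipad) ∥ m = 59 4c 5c 4c ∥ 64 6c 75 71.
Inner hash: sum = 89+76+92+76+100+108+117+113 = 771 → 03 03.
Outer input = (K'⊕opad) ∥ inner = 33 26 36 26 ∥ 03 03.
Outer hash (tag): sum = 51+38+54+38+3+3 = 187 → 00 bb.

00bb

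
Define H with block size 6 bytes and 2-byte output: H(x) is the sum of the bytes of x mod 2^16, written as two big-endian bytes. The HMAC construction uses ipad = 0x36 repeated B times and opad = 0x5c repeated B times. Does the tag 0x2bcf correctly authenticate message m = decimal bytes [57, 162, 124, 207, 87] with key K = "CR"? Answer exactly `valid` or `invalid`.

invalid

Key "CR" = 43 52 is 2 bytes ≤ B = 6; zero-pad to 6 bytes: K' = 43 52 00 00 00 00.
K' ⊕ ipad = 75 64 36 36 36 36; K' ⊕ opad = 1f 0e 5c 5c 5c 5c.
Inner hash: sum = 117+100+54+54+54+54+57+162+124+207+87 = 1070 → 04 2e.
Outer hash (recomputed tag): sum = 31+14+92+92+92+92+4+46 = 463 → 01 cf.
Recomputed tag = 01cf; claimed = 2bcf → mismatch.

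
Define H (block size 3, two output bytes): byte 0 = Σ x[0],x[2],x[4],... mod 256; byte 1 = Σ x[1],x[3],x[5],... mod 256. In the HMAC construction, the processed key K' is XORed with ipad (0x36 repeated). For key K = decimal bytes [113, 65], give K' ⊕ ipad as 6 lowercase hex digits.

Key decimal bytes [113, 65] = 71 41 is 2 bytes ≤ B = 3; zero-pad to 3 bytes: K' = 71 41 00.
XOR each byte with 0x36: 71⊕36=47, 41⊕36=77, 00⊕36=36.

477736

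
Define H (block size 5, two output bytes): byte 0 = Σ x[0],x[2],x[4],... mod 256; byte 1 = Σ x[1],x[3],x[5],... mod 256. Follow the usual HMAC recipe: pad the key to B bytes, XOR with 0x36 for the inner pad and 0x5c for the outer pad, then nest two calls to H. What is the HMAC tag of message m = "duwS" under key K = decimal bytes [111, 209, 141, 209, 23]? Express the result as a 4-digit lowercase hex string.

Key decimal bytes [111, 209, 141, 209, 23] = 6f d1 8d d1 17 is exactly B = 5 bytes: K' = 6f d1 8d d1 17.
K' ⊕ ipad = 59 e7 bb e7 21.  K' ⊕ opad = 33 8d d1 8d 4b.
Inner input = (K'⊕ipad) ∥ m = 59 e7 bb e7 21 ∥ 64 75 77 53.
Inner hash: even-index sum = 509 mod 256 = 253; odd-index sum = 681 mod 256 = 169 → fd a9.
Outer input = (K'⊕opad) ∥ inner = 33 8d d1 8d 4b ∥ fd a9.
Outer hash (tag): even-index sum = 504 mod 256 = 248; odd-index sum = 535 mod 256 = 23 → f8 17.

f817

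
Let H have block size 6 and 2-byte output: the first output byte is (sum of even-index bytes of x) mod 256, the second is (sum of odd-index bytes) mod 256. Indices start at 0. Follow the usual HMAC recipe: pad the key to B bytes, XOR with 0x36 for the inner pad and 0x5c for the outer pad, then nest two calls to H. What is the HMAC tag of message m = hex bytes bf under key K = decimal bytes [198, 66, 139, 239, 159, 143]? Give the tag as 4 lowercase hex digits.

Key decimal bytes [198, 66, 139, 239, 159, 143] = c6 42 8b ef 9f 8f is exactly B = 6 bytes: K' = c6 42 8b ef 9f 8f.
K' ⊕ ipad = f0 74 bd d9 a9 b9.  K' ⊕ opad = 9a 1e d7 b3 c3 d3.
Inner input = (K'⊕ipad) ∥ m = f0 74 bd d9 a9 b9 ∥ bf.
Inner hash: even-index sum = 789 mod 256 = 21; odd-index sum = 518 mod 256 = 6 → 15 06.
Outer input = (K'⊕opad) ∥ inner = 9a 1e d7 b3 c3 d3 ∥ 15 06.
Outer hash (tag): even-index sum = 585 mod 256 = 73; odd-index sum = 426 mod 256 = 170 → 49 aa.

49aa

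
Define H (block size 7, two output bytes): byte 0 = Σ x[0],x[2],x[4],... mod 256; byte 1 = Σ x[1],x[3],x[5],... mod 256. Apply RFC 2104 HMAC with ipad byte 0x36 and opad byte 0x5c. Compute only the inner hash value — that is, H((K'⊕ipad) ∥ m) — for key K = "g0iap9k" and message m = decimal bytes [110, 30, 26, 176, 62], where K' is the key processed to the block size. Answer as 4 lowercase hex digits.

2132

Key "g0iap9k" = 67 30 69 61 70 39 6b is exactly B = 7 bytes: K' = 67 30 69 61 70 39 6b.
K' ⊕ ipad = 51 06 5f 57 46 0f 5d.
Inner input = 51 06 5f 57 46 0f 5d ∥ 6e 1e 1a b0 3e.
Inner hash: even-index sum = 545 mod 256 = 33; odd-index sum = 306 mod 256 = 50 → 21 32.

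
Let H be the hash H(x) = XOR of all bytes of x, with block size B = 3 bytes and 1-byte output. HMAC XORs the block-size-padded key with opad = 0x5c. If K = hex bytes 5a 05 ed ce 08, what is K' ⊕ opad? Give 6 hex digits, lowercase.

285c5c

Key hex bytes 5a 05 ed ce 08 is 5 bytes > B = 3, so hash it first: H(key) = 74, then zero-pad to 3 bytes: K' = 74 00 00.
XOR each byte with 0x5c: 74⊕5c=28, 00⊕5c=5c, 00⊕5c=5c.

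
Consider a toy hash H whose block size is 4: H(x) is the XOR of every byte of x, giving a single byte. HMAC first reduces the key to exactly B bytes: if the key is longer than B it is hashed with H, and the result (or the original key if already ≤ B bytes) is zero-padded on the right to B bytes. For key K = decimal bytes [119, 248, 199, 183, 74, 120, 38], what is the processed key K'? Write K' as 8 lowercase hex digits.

eb000000

|K| = 7 > B = 4, so first hash the key.
H(K): XOR 77⊕f8⊕c7⊕b7⊕4a⊕78⊕26 = eb.
Zero-pad H(K) = eb to 4 bytes: K' = eb 00 00 00.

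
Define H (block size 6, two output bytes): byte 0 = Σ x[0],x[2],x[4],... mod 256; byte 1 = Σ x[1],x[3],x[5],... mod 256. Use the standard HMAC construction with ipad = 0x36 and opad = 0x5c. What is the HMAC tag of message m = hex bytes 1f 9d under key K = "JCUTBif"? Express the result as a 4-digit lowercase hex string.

cf53

Key "JCUTBif" = 4a 43 55 54 42 69 66 is 7 bytes > B = 6, so hash it first: H(key) = 47 00, then zero-pad to 6 bytes: K' = 47 00 00 00 00 00.
K' ⊕ ipad = 71 36 36 36 36 36.  K' ⊕ opad = 1b 5c 5c 5c 5c 5c.
Inner input = (K'⊕ipad) ∥ m = 71 36 36 36 36 36 ∥ 1f 9d.
Inner hash: even-index sum = 252 mod 256 = 252; odd-index sum = 319 mod 256 = 63 → fc 3f.
Outer input = (K'⊕opad) ∥ inner = 1b 5c 5c 5c 5c 5c ∥ fc 3f.
Outer hash (tag): even-index sum = 463 mod 256 = 207; odd-index sum = 339 mod 256 = 83 → cf 53.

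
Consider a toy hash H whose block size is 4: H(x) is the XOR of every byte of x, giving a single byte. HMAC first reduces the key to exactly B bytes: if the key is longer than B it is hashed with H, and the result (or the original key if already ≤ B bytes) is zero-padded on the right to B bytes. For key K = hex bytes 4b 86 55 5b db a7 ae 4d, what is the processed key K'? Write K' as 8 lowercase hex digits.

|K| = 8 > B = 4, so first hash the key.
H(K): XOR 4b⊕86⊕55⊕5b⊕db⊕a7⊕ae⊕4d = 5c.
Zero-pad H(K) = 5c to 4 bytes: K' = 5c 00 00 00.

5c000000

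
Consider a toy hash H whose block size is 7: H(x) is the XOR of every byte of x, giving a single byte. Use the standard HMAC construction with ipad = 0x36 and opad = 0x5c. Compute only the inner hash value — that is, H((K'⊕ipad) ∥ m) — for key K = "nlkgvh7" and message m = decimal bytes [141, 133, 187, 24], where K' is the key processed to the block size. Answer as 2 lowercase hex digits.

ba

Key "nlkgvh7" = 6e 6c 6b 67 76 68 37 is exactly B = 7 bytes: K' = 6e 6c 6b 67 76 68 37.
K' ⊕ ipad = 58 5a 5d 51 40 5e 01.
Inner input = 58 5a 5d 51 40 5e 01 ∥ 8d 85 bb 18.
Inner hash: XOR 58⊕5a⊕5d⊕51⊕40⊕5e⊕01⊕8d⊕85⊕bb⊕18 = ba.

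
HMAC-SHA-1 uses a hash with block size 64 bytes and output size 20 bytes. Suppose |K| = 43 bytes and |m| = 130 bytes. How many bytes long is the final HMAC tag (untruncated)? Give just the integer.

The tag is one SHA-1 digest: 20 bytes.

20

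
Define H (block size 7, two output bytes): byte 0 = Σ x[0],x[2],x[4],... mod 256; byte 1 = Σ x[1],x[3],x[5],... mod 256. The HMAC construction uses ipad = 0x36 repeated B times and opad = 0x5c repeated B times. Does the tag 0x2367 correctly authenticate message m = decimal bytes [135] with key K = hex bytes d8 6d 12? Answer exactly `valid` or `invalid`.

Key hex bytes d8 6d 12 is 3 bytes ≤ B = 7; zero-pad to 7 bytes: K' = d8 6d 12 00 00 00 00.
K' ⊕ ipad = ee 5b 24 36 36 36 36; K' ⊕ opad = 84 31 4e 5c 5c 5c 5c.
Inner hash: even-index sum = 382 mod 256 = 126; odd-index sum = 334 mod 256 = 78 → 7e 4e.
Outer hash (recomputed tag): even-index sum = 472 mod 256 = 216; odd-index sum = 359 mod 256 = 103 → d8 67.
Recomputed tag = d867; claimed = 2367 → mismatch.

invalid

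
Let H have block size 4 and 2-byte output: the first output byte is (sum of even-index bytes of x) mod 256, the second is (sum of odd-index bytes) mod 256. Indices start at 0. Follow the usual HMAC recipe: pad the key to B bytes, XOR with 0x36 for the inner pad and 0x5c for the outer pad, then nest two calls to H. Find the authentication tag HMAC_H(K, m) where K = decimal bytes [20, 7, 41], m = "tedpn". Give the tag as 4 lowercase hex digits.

Key decimal bytes [20, 7, 41] = 14 07 29 is 3 bytes ≤ B = 4; zero-pad to 4 bytes: K' = 14 07 29 00.
K' ⊕ ipad = 22 31 1f 36.  K' ⊕ opad = 48 5b 75 5c.
Inner input = (K'⊕ipad) ∥ m = 22 31 1f 36 ∥ 74 65 64 70 6e.
Inner hash: even-index sum = 391 mod 256 = 135; odd-index sum = 316 mod 256 = 60 → 87 3c.
Outer input = (K'⊕opad) ∥ inner = 48 5b 75 5c ∥ 87 3c.
Outer hash (tag): even-index sum = 324 mod 256 = 68; odd-index sum = 243 mod 256 = 243 → 44 f3.

44f3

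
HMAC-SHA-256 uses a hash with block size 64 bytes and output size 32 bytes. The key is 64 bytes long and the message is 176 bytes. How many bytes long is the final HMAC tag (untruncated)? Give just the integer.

32

The tag is one SHA-256 digest: 32 bytes.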